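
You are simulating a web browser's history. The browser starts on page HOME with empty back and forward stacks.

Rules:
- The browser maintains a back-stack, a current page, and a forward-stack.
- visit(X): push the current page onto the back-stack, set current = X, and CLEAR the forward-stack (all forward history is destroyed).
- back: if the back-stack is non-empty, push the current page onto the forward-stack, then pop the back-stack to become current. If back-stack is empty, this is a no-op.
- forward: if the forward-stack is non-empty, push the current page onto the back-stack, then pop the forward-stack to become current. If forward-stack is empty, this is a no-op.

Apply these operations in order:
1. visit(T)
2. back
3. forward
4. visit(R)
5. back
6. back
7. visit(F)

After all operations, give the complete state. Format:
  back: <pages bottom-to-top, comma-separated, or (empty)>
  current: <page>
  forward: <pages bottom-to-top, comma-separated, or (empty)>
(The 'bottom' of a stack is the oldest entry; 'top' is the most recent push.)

Answer: back: HOME
current: F
forward: (empty)

Derivation:
After 1 (visit(T)): cur=T back=1 fwd=0
After 2 (back): cur=HOME back=0 fwd=1
After 3 (forward): cur=T back=1 fwd=0
After 4 (visit(R)): cur=R back=2 fwd=0
After 5 (back): cur=T back=1 fwd=1
After 6 (back): cur=HOME back=0 fwd=2
After 7 (visit(F)): cur=F back=1 fwd=0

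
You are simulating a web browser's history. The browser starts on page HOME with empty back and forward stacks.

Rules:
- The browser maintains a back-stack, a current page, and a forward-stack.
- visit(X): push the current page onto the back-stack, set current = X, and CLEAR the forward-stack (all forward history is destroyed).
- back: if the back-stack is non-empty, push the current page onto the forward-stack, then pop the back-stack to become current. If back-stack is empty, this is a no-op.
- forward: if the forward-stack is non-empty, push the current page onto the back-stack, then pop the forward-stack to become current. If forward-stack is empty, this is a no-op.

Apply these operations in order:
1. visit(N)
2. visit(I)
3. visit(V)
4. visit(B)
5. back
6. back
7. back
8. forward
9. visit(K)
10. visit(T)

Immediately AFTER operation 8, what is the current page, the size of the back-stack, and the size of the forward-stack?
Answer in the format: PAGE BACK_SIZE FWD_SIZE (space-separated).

After 1 (visit(N)): cur=N back=1 fwd=0
After 2 (visit(I)): cur=I back=2 fwd=0
After 3 (visit(V)): cur=V back=3 fwd=0
After 4 (visit(B)): cur=B back=4 fwd=0
After 5 (back): cur=V back=3 fwd=1
After 6 (back): cur=I back=2 fwd=2
After 7 (back): cur=N back=1 fwd=3
After 8 (forward): cur=I back=2 fwd=2

I 2 2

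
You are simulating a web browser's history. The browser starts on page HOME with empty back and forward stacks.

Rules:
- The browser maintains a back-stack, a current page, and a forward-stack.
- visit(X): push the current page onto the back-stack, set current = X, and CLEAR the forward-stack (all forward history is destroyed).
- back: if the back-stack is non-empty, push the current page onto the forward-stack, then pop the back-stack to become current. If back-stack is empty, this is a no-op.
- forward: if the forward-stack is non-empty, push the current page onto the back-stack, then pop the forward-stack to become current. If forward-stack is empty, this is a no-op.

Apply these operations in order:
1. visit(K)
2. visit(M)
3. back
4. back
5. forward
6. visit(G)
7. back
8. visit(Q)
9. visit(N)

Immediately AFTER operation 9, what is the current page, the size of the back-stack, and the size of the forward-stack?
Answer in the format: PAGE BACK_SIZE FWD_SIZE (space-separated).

After 1 (visit(K)): cur=K back=1 fwd=0
After 2 (visit(M)): cur=M back=2 fwd=0
After 3 (back): cur=K back=1 fwd=1
After 4 (back): cur=HOME back=0 fwd=2
After 5 (forward): cur=K back=1 fwd=1
After 6 (visit(G)): cur=G back=2 fwd=0
After 7 (back): cur=K back=1 fwd=1
After 8 (visit(Q)): cur=Q back=2 fwd=0
After 9 (visit(N)): cur=N back=3 fwd=0

N 3 0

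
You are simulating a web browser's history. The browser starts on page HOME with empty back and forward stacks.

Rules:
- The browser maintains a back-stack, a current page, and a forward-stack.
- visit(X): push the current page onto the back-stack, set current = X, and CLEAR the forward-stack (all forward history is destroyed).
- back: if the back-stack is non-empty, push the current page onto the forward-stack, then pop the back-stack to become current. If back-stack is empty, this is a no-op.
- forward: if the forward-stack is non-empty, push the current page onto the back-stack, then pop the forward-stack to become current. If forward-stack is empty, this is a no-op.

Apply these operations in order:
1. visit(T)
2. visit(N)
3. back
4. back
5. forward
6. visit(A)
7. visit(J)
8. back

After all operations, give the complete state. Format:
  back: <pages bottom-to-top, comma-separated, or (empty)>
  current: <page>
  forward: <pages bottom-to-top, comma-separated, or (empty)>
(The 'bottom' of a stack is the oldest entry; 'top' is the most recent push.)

Answer: back: HOME,T
current: A
forward: J

Derivation:
After 1 (visit(T)): cur=T back=1 fwd=0
After 2 (visit(N)): cur=N back=2 fwd=0
After 3 (back): cur=T back=1 fwd=1
After 4 (back): cur=HOME back=0 fwd=2
After 5 (forward): cur=T back=1 fwd=1
After 6 (visit(A)): cur=A back=2 fwd=0
After 7 (visit(J)): cur=J back=3 fwd=0
After 8 (back): cur=A back=2 fwd=1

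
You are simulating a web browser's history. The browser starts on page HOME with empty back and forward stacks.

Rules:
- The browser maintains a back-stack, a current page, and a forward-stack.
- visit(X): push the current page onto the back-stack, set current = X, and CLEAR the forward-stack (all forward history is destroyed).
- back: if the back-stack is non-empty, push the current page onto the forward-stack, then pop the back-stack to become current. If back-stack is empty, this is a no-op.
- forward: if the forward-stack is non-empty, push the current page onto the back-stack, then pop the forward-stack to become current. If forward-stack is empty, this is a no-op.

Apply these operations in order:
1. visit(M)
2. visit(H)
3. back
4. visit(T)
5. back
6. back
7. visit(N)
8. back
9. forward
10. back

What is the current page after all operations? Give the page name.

After 1 (visit(M)): cur=M back=1 fwd=0
After 2 (visit(H)): cur=H back=2 fwd=0
After 3 (back): cur=M back=1 fwd=1
After 4 (visit(T)): cur=T back=2 fwd=0
After 5 (back): cur=M back=1 fwd=1
After 6 (back): cur=HOME back=0 fwd=2
After 7 (visit(N)): cur=N back=1 fwd=0
After 8 (back): cur=HOME back=0 fwd=1
After 9 (forward): cur=N back=1 fwd=0
After 10 (back): cur=HOME back=0 fwd=1

Answer: HOME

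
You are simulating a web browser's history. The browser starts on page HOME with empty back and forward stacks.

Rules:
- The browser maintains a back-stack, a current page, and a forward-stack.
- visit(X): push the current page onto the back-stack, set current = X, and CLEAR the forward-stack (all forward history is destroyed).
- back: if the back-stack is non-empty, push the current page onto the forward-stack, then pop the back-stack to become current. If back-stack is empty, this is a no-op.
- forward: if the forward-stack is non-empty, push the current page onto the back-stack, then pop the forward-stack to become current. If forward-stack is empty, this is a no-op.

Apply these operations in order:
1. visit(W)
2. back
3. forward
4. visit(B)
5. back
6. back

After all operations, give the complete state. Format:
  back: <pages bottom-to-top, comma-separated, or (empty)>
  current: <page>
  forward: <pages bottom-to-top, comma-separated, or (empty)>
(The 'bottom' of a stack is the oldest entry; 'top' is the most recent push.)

After 1 (visit(W)): cur=W back=1 fwd=0
After 2 (back): cur=HOME back=0 fwd=1
After 3 (forward): cur=W back=1 fwd=0
After 4 (visit(B)): cur=B back=2 fwd=0
After 5 (back): cur=W back=1 fwd=1
After 6 (back): cur=HOME back=0 fwd=2

Answer: back: (empty)
current: HOME
forward: B,W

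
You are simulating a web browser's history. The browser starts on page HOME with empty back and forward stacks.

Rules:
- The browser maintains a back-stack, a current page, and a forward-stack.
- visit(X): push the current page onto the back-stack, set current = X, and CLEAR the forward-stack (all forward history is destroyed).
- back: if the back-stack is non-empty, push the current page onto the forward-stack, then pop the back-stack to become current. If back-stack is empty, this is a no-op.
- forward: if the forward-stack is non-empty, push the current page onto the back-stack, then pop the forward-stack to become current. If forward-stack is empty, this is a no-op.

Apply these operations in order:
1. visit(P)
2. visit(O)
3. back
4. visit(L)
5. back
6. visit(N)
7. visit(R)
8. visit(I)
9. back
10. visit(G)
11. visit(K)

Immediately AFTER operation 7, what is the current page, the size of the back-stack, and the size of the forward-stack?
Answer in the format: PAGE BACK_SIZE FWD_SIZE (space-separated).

After 1 (visit(P)): cur=P back=1 fwd=0
After 2 (visit(O)): cur=O back=2 fwd=0
After 3 (back): cur=P back=1 fwd=1
After 4 (visit(L)): cur=L back=2 fwd=0
After 5 (back): cur=P back=1 fwd=1
After 6 (visit(N)): cur=N back=2 fwd=0
After 7 (visit(R)): cur=R back=3 fwd=0

R 3 0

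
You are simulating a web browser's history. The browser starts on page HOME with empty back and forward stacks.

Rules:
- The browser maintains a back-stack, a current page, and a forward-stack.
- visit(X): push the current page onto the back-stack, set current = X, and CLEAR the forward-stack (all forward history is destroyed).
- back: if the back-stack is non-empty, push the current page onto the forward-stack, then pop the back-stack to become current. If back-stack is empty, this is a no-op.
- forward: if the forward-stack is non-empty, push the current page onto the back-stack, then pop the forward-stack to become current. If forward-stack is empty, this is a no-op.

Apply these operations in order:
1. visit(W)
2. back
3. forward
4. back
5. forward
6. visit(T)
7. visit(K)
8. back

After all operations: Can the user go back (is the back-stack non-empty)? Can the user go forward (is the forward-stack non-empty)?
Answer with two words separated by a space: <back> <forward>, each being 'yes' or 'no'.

After 1 (visit(W)): cur=W back=1 fwd=0
After 2 (back): cur=HOME back=0 fwd=1
After 3 (forward): cur=W back=1 fwd=0
After 4 (back): cur=HOME back=0 fwd=1
After 5 (forward): cur=W back=1 fwd=0
After 6 (visit(T)): cur=T back=2 fwd=0
After 7 (visit(K)): cur=K back=3 fwd=0
After 8 (back): cur=T back=2 fwd=1

Answer: yes yes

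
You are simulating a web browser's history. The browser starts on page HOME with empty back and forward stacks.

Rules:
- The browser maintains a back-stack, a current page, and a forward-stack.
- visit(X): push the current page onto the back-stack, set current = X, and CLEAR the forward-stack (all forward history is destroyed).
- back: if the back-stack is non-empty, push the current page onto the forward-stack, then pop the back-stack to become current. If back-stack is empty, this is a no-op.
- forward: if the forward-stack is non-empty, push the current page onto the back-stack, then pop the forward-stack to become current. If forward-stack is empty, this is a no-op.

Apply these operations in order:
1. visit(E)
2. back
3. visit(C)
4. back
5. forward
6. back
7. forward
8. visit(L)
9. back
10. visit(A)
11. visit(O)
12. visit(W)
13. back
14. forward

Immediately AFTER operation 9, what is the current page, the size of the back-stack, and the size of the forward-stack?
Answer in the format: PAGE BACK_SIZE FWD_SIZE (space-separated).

After 1 (visit(E)): cur=E back=1 fwd=0
After 2 (back): cur=HOME back=0 fwd=1
After 3 (visit(C)): cur=C back=1 fwd=0
After 4 (back): cur=HOME back=0 fwd=1
After 5 (forward): cur=C back=1 fwd=0
After 6 (back): cur=HOME back=0 fwd=1
After 7 (forward): cur=C back=1 fwd=0
After 8 (visit(L)): cur=L back=2 fwd=0
After 9 (back): cur=C back=1 fwd=1

C 1 1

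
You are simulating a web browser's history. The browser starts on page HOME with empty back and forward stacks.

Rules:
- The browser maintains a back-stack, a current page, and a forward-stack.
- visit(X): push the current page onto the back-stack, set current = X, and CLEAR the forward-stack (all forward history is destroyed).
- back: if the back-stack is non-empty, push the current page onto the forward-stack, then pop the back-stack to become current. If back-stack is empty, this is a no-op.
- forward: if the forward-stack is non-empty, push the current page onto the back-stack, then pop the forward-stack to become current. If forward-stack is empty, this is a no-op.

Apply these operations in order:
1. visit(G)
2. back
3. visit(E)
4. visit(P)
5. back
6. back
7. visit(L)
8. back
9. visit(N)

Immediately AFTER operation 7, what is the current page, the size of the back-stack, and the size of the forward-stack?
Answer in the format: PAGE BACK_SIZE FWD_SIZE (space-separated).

After 1 (visit(G)): cur=G back=1 fwd=0
After 2 (back): cur=HOME back=0 fwd=1
After 3 (visit(E)): cur=E back=1 fwd=0
After 4 (visit(P)): cur=P back=2 fwd=0
After 5 (back): cur=E back=1 fwd=1
After 6 (back): cur=HOME back=0 fwd=2
After 7 (visit(L)): cur=L back=1 fwd=0

L 1 0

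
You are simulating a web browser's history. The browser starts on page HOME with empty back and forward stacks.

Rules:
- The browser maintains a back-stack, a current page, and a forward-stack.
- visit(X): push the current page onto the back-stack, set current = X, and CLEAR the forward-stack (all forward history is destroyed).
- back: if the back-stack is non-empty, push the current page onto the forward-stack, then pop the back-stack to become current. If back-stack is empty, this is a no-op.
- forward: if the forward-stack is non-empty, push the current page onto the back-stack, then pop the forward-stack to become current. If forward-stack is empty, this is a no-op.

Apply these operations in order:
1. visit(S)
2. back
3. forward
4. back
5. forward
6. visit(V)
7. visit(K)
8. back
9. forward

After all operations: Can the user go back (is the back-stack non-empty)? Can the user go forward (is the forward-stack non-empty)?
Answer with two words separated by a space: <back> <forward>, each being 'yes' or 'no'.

Answer: yes no

Derivation:
After 1 (visit(S)): cur=S back=1 fwd=0
After 2 (back): cur=HOME back=0 fwd=1
After 3 (forward): cur=S back=1 fwd=0
After 4 (back): cur=HOME back=0 fwd=1
After 5 (forward): cur=S back=1 fwd=0
After 6 (visit(V)): cur=V back=2 fwd=0
After 7 (visit(K)): cur=K back=3 fwd=0
After 8 (back): cur=V back=2 fwd=1
After 9 (forward): cur=K back=3 fwd=0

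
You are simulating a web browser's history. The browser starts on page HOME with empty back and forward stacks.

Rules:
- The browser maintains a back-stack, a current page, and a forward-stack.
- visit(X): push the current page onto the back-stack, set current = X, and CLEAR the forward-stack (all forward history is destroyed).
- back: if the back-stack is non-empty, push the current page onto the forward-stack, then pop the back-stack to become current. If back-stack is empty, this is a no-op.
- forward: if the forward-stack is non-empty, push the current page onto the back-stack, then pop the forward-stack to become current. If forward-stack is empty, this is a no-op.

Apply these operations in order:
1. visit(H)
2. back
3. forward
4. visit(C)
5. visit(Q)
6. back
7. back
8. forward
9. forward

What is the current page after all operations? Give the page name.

Answer: Q

Derivation:
After 1 (visit(H)): cur=H back=1 fwd=0
After 2 (back): cur=HOME back=0 fwd=1
After 3 (forward): cur=H back=1 fwd=0
After 4 (visit(C)): cur=C back=2 fwd=0
After 5 (visit(Q)): cur=Q back=3 fwd=0
After 6 (back): cur=C back=2 fwd=1
After 7 (back): cur=H back=1 fwd=2
After 8 (forward): cur=C back=2 fwd=1
After 9 (forward): cur=Q back=3 fwd=0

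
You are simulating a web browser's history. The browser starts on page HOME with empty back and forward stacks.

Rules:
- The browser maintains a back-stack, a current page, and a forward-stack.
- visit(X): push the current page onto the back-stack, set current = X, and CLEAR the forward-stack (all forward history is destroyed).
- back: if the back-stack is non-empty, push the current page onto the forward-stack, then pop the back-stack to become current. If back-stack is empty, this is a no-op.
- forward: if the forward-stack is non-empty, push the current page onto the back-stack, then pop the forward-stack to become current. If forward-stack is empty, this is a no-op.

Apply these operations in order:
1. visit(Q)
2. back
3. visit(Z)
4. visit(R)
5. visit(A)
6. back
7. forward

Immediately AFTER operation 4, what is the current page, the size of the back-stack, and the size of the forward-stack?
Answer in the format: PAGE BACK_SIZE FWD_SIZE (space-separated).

After 1 (visit(Q)): cur=Q back=1 fwd=0
After 2 (back): cur=HOME back=0 fwd=1
After 3 (visit(Z)): cur=Z back=1 fwd=0
After 4 (visit(R)): cur=R back=2 fwd=0

R 2 0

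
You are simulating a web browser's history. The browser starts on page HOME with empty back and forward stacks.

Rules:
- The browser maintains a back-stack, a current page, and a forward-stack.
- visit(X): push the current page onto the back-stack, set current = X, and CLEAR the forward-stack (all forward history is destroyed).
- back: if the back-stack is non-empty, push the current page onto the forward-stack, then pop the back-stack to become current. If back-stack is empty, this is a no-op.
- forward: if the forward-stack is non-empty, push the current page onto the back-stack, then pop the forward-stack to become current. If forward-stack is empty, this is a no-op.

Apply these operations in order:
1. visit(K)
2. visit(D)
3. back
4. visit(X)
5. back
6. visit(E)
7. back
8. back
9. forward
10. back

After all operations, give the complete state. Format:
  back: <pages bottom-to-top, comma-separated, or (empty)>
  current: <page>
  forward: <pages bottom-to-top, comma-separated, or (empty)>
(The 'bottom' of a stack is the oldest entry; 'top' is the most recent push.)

Answer: back: (empty)
current: HOME
forward: E,K

Derivation:
After 1 (visit(K)): cur=K back=1 fwd=0
After 2 (visit(D)): cur=D back=2 fwd=0
After 3 (back): cur=K back=1 fwd=1
After 4 (visit(X)): cur=X back=2 fwd=0
After 5 (back): cur=K back=1 fwd=1
After 6 (visit(E)): cur=E back=2 fwd=0
After 7 (back): cur=K back=1 fwd=1
After 8 (back): cur=HOME back=0 fwd=2
After 9 (forward): cur=K back=1 fwd=1
After 10 (back): cur=HOME back=0 fwd=2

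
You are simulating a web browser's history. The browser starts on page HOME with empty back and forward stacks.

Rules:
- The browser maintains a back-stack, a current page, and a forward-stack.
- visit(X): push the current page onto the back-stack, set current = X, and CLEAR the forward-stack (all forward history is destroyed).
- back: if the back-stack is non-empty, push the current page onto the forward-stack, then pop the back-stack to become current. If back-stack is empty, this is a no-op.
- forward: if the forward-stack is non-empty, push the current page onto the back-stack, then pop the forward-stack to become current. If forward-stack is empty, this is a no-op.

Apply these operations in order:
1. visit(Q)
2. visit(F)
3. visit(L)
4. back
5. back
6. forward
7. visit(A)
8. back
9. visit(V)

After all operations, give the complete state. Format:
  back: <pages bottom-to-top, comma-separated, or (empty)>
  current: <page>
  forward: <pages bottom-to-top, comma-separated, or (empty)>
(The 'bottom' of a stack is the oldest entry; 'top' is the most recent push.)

Answer: back: HOME,Q,F
current: V
forward: (empty)

Derivation:
After 1 (visit(Q)): cur=Q back=1 fwd=0
After 2 (visit(F)): cur=F back=2 fwd=0
After 3 (visit(L)): cur=L back=3 fwd=0
After 4 (back): cur=F back=2 fwd=1
After 5 (back): cur=Q back=1 fwd=2
After 6 (forward): cur=F back=2 fwd=1
After 7 (visit(A)): cur=A back=3 fwd=0
After 8 (back): cur=F back=2 fwd=1
After 9 (visit(V)): cur=V back=3 fwd=0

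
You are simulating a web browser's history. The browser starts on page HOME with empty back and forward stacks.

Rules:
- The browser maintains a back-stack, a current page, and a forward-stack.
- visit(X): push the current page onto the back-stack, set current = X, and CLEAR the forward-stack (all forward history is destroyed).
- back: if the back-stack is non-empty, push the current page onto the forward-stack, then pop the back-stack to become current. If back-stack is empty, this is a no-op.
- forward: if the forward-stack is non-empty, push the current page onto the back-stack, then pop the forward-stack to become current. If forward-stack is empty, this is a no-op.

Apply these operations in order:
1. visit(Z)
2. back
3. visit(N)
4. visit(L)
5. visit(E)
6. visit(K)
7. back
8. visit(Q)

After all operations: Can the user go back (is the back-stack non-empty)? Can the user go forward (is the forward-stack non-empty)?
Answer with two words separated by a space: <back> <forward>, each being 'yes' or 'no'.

Answer: yes no

Derivation:
After 1 (visit(Z)): cur=Z back=1 fwd=0
After 2 (back): cur=HOME back=0 fwd=1
After 3 (visit(N)): cur=N back=1 fwd=0
After 4 (visit(L)): cur=L back=2 fwd=0
After 5 (visit(E)): cur=E back=3 fwd=0
After 6 (visit(K)): cur=K back=4 fwd=0
After 7 (back): cur=E back=3 fwd=1
After 8 (visit(Q)): cur=Q back=4 fwd=0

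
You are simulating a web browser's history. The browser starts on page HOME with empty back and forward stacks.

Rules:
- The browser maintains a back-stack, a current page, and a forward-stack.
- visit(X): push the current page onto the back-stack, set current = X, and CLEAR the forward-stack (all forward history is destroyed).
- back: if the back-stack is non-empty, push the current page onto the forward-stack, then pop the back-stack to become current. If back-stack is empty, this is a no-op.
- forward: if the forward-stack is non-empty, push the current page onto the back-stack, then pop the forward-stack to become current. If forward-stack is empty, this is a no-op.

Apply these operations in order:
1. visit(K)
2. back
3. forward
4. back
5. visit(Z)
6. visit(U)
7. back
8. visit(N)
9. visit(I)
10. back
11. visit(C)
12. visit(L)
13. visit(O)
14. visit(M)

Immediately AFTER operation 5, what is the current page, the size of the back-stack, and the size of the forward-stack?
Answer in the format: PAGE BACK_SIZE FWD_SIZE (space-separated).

After 1 (visit(K)): cur=K back=1 fwd=0
After 2 (back): cur=HOME back=0 fwd=1
After 3 (forward): cur=K back=1 fwd=0
After 4 (back): cur=HOME back=0 fwd=1
After 5 (visit(Z)): cur=Z back=1 fwd=0

Z 1 0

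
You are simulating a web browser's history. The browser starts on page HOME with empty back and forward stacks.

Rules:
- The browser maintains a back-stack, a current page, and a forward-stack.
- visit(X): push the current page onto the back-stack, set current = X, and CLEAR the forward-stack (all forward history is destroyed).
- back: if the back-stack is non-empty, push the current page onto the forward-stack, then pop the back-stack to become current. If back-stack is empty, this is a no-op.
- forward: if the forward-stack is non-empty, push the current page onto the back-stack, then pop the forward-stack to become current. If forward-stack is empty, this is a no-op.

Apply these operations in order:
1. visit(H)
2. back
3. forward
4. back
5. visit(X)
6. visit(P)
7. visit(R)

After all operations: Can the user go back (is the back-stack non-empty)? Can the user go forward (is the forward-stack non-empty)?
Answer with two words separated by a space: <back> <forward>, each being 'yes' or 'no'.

Answer: yes no

Derivation:
After 1 (visit(H)): cur=H back=1 fwd=0
After 2 (back): cur=HOME back=0 fwd=1
After 3 (forward): cur=H back=1 fwd=0
After 4 (back): cur=HOME back=0 fwd=1
After 5 (visit(X)): cur=X back=1 fwd=0
After 6 (visit(P)): cur=P back=2 fwd=0
After 7 (visit(R)): cur=R back=3 fwd=0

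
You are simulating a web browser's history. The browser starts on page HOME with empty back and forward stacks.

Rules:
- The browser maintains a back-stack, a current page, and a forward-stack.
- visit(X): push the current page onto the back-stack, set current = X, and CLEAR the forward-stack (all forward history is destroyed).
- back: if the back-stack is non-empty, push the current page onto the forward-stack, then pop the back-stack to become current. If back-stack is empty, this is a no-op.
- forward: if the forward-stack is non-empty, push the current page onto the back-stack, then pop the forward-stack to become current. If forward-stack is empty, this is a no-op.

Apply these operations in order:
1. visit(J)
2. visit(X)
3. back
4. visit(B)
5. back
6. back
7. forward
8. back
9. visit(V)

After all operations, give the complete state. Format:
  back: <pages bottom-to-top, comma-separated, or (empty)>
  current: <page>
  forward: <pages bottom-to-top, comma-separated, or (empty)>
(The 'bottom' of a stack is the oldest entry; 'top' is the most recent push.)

Answer: back: HOME
current: V
forward: (empty)

Derivation:
After 1 (visit(J)): cur=J back=1 fwd=0
After 2 (visit(X)): cur=X back=2 fwd=0
After 3 (back): cur=J back=1 fwd=1
After 4 (visit(B)): cur=B back=2 fwd=0
After 5 (back): cur=J back=1 fwd=1
After 6 (back): cur=HOME back=0 fwd=2
After 7 (forward): cur=J back=1 fwd=1
After 8 (back): cur=HOME back=0 fwd=2
After 9 (visit(V)): cur=V back=1 fwd=0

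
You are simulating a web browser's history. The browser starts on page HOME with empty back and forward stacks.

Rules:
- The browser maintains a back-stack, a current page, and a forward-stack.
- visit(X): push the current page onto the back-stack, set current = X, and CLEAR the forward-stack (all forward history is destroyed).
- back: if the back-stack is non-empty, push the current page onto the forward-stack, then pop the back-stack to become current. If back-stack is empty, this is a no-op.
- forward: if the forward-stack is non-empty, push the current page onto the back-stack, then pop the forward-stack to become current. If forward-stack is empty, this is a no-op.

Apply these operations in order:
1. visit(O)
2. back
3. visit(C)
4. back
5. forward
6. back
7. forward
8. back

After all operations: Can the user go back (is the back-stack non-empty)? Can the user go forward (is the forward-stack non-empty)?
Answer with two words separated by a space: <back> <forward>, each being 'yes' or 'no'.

Answer: no yes

Derivation:
After 1 (visit(O)): cur=O back=1 fwd=0
After 2 (back): cur=HOME back=0 fwd=1
After 3 (visit(C)): cur=C back=1 fwd=0
After 4 (back): cur=HOME back=0 fwd=1
After 5 (forward): cur=C back=1 fwd=0
After 6 (back): cur=HOME back=0 fwd=1
After 7 (forward): cur=C back=1 fwd=0
After 8 (back): cur=HOME back=0 fwd=1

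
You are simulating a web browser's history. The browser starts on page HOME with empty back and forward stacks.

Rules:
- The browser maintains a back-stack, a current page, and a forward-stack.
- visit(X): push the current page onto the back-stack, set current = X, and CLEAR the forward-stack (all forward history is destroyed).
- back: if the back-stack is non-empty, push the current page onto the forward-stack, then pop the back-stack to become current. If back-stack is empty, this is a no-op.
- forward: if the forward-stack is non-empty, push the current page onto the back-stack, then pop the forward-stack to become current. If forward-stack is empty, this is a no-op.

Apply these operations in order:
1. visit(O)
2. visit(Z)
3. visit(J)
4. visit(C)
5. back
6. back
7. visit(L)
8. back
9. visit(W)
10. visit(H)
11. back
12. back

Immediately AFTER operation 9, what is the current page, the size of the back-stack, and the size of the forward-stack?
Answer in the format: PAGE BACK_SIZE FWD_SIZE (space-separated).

After 1 (visit(O)): cur=O back=1 fwd=0
After 2 (visit(Z)): cur=Z back=2 fwd=0
After 3 (visit(J)): cur=J back=3 fwd=0
After 4 (visit(C)): cur=C back=4 fwd=0
After 5 (back): cur=J back=3 fwd=1
After 6 (back): cur=Z back=2 fwd=2
After 7 (visit(L)): cur=L back=3 fwd=0
After 8 (back): cur=Z back=2 fwd=1
After 9 (visit(W)): cur=W back=3 fwd=0

W 3 0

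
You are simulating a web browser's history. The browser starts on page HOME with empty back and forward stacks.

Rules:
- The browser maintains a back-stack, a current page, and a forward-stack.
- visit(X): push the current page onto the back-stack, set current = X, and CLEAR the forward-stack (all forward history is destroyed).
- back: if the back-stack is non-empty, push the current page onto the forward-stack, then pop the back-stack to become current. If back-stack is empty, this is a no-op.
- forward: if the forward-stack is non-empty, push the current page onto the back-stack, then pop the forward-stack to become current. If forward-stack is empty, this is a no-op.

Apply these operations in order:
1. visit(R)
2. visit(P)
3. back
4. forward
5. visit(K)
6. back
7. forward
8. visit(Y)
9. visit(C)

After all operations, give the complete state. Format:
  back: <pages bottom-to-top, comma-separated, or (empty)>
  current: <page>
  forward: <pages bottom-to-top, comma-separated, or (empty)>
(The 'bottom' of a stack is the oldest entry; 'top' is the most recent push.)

After 1 (visit(R)): cur=R back=1 fwd=0
After 2 (visit(P)): cur=P back=2 fwd=0
After 3 (back): cur=R back=1 fwd=1
After 4 (forward): cur=P back=2 fwd=0
After 5 (visit(K)): cur=K back=3 fwd=0
After 6 (back): cur=P back=2 fwd=1
After 7 (forward): cur=K back=3 fwd=0
After 8 (visit(Y)): cur=Y back=4 fwd=0
After 9 (visit(C)): cur=C back=5 fwd=0

Answer: back: HOME,R,P,K,Y
current: C
forward: (empty)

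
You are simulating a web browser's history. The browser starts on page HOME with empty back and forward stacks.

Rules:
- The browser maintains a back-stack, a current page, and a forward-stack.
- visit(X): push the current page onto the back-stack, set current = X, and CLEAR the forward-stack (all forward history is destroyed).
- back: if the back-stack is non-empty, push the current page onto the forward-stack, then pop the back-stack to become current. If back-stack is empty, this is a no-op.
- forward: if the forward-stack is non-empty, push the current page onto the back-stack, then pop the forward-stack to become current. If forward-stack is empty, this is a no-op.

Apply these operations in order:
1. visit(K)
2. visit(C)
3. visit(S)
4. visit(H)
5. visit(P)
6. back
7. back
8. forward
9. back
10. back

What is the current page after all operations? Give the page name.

After 1 (visit(K)): cur=K back=1 fwd=0
After 2 (visit(C)): cur=C back=2 fwd=0
After 3 (visit(S)): cur=S back=3 fwd=0
After 4 (visit(H)): cur=H back=4 fwd=0
After 5 (visit(P)): cur=P back=5 fwd=0
After 6 (back): cur=H back=4 fwd=1
After 7 (back): cur=S back=3 fwd=2
After 8 (forward): cur=H back=4 fwd=1
After 9 (back): cur=S back=3 fwd=2
After 10 (back): cur=C back=2 fwd=3

Answer: C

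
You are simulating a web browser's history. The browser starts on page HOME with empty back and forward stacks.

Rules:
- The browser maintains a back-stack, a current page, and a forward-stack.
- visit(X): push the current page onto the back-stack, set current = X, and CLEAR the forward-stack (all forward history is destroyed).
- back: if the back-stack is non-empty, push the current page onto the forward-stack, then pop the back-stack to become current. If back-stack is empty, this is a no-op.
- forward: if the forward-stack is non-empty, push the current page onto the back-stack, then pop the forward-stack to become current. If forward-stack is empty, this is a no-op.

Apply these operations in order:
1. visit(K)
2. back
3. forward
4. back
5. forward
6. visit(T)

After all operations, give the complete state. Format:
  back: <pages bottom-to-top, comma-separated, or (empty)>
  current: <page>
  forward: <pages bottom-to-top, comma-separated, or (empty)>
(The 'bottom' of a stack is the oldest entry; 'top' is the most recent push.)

After 1 (visit(K)): cur=K back=1 fwd=0
After 2 (back): cur=HOME back=0 fwd=1
After 3 (forward): cur=K back=1 fwd=0
After 4 (back): cur=HOME back=0 fwd=1
After 5 (forward): cur=K back=1 fwd=0
After 6 (visit(T)): cur=T back=2 fwd=0

Answer: back: HOME,K
current: T
forward: (empty)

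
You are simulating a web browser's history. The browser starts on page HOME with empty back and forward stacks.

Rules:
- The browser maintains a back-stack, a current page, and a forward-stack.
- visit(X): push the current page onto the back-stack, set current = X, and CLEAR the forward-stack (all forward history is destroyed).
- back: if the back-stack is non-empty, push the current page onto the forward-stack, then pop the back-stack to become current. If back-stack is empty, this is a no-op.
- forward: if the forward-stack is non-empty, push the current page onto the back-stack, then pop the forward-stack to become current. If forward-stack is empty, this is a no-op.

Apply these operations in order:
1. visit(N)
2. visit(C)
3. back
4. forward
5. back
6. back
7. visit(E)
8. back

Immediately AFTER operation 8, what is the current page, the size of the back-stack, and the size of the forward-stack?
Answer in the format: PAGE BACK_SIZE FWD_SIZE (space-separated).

After 1 (visit(N)): cur=N back=1 fwd=0
After 2 (visit(C)): cur=C back=2 fwd=0
After 3 (back): cur=N back=1 fwd=1
After 4 (forward): cur=C back=2 fwd=0
After 5 (back): cur=N back=1 fwd=1
After 6 (back): cur=HOME back=0 fwd=2
After 7 (visit(E)): cur=E back=1 fwd=0
After 8 (back): cur=HOME back=0 fwd=1

HOME 0 1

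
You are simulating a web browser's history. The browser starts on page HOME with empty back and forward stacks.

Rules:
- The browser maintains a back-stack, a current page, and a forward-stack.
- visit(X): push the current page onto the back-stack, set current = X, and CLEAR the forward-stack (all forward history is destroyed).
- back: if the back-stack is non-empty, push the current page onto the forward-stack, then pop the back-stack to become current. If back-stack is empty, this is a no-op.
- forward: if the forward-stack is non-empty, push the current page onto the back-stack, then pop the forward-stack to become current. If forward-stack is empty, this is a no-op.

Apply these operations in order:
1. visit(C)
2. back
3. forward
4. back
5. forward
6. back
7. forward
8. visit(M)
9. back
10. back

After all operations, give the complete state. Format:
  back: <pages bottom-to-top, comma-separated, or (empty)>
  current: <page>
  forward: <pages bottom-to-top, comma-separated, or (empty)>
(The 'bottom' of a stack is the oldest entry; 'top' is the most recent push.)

Answer: back: (empty)
current: HOME
forward: M,C

Derivation:
After 1 (visit(C)): cur=C back=1 fwd=0
After 2 (back): cur=HOME back=0 fwd=1
After 3 (forward): cur=C back=1 fwd=0
After 4 (back): cur=HOME back=0 fwd=1
After 5 (forward): cur=C back=1 fwd=0
After 6 (back): cur=HOME back=0 fwd=1
After 7 (forward): cur=C back=1 fwd=0
After 8 (visit(M)): cur=M back=2 fwd=0
After 9 (back): cur=C back=1 fwd=1
After 10 (back): cur=HOME back=0 fwd=2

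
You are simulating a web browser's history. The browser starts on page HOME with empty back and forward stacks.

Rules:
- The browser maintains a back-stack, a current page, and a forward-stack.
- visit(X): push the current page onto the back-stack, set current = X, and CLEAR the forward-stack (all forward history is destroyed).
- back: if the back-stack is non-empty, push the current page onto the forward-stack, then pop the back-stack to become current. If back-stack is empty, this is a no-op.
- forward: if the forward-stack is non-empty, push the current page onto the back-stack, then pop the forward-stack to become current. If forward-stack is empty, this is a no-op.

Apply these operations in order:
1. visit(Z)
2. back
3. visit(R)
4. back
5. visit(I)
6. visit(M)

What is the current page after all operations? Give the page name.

Answer: M

Derivation:
After 1 (visit(Z)): cur=Z back=1 fwd=0
After 2 (back): cur=HOME back=0 fwd=1
After 3 (visit(R)): cur=R back=1 fwd=0
After 4 (back): cur=HOME back=0 fwd=1
After 5 (visit(I)): cur=I back=1 fwd=0
After 6 (visit(M)): cur=M back=2 fwd=0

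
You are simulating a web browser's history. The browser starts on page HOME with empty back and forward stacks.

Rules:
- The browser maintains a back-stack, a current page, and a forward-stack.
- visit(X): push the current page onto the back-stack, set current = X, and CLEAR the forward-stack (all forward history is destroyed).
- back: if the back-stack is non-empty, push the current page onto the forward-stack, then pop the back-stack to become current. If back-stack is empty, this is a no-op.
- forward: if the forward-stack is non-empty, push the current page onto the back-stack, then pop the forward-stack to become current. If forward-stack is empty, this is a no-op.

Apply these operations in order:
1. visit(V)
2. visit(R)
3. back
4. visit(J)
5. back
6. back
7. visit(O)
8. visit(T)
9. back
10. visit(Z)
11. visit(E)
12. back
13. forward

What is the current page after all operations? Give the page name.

Answer: E

Derivation:
After 1 (visit(V)): cur=V back=1 fwd=0
After 2 (visit(R)): cur=R back=2 fwd=0
After 3 (back): cur=V back=1 fwd=1
After 4 (visit(J)): cur=J back=2 fwd=0
After 5 (back): cur=V back=1 fwd=1
After 6 (back): cur=HOME back=0 fwd=2
After 7 (visit(O)): cur=O back=1 fwd=0
After 8 (visit(T)): cur=T back=2 fwd=0
After 9 (back): cur=O back=1 fwd=1
After 10 (visit(Z)): cur=Z back=2 fwd=0
After 11 (visit(E)): cur=E back=3 fwd=0
After 12 (back): cur=Z back=2 fwd=1
After 13 (forward): cur=E back=3 fwd=0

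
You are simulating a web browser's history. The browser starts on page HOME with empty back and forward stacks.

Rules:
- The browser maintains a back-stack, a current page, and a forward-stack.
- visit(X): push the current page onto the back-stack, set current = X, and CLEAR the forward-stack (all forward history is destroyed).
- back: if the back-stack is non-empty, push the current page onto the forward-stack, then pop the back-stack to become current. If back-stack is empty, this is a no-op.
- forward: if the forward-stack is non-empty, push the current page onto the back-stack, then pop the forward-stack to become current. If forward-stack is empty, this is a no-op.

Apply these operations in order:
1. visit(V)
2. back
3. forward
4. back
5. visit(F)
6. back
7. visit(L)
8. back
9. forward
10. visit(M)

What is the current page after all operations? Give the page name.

Answer: M

Derivation:
After 1 (visit(V)): cur=V back=1 fwd=0
After 2 (back): cur=HOME back=0 fwd=1
After 3 (forward): cur=V back=1 fwd=0
After 4 (back): cur=HOME back=0 fwd=1
After 5 (visit(F)): cur=F back=1 fwd=0
After 6 (back): cur=HOME back=0 fwd=1
After 7 (visit(L)): cur=L back=1 fwd=0
After 8 (back): cur=HOME back=0 fwd=1
After 9 (forward): cur=L back=1 fwd=0
After 10 (visit(M)): cur=M back=2 fwd=0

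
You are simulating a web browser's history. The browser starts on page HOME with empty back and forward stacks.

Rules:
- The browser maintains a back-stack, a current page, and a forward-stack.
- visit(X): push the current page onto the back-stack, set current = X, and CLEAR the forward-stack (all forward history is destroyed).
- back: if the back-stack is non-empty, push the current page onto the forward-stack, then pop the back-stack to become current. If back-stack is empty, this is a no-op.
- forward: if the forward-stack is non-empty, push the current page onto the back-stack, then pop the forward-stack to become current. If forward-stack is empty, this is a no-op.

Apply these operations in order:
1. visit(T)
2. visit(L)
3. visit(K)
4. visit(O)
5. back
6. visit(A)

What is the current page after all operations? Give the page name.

Answer: A

Derivation:
After 1 (visit(T)): cur=T back=1 fwd=0
After 2 (visit(L)): cur=L back=2 fwd=0
After 3 (visit(K)): cur=K back=3 fwd=0
After 4 (visit(O)): cur=O back=4 fwd=0
After 5 (back): cur=K back=3 fwd=1
After 6 (visit(A)): cur=A back=4 fwd=0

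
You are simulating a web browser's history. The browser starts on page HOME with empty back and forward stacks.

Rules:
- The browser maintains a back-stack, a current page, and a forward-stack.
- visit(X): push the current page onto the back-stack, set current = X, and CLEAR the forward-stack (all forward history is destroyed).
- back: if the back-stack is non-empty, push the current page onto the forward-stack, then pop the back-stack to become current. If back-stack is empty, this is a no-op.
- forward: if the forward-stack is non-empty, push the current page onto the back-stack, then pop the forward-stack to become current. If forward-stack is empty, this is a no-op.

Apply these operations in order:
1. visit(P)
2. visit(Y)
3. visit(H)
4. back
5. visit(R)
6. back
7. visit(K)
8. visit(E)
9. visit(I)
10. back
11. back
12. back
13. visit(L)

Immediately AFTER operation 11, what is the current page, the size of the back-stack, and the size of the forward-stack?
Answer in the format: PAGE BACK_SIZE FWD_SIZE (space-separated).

After 1 (visit(P)): cur=P back=1 fwd=0
After 2 (visit(Y)): cur=Y back=2 fwd=0
After 3 (visit(H)): cur=H back=3 fwd=0
After 4 (back): cur=Y back=2 fwd=1
After 5 (visit(R)): cur=R back=3 fwd=0
After 6 (back): cur=Y back=2 fwd=1
After 7 (visit(K)): cur=K back=3 fwd=0
After 8 (visit(E)): cur=E back=4 fwd=0
After 9 (visit(I)): cur=I back=5 fwd=0
After 10 (back): cur=E back=4 fwd=1
After 11 (back): cur=K back=3 fwd=2

K 3 2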